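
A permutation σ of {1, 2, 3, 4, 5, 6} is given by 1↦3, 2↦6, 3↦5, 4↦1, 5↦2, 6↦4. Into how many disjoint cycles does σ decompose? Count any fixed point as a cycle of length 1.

Cycle decomposition: (1 3 5 2 6 4).
1 cycle.

1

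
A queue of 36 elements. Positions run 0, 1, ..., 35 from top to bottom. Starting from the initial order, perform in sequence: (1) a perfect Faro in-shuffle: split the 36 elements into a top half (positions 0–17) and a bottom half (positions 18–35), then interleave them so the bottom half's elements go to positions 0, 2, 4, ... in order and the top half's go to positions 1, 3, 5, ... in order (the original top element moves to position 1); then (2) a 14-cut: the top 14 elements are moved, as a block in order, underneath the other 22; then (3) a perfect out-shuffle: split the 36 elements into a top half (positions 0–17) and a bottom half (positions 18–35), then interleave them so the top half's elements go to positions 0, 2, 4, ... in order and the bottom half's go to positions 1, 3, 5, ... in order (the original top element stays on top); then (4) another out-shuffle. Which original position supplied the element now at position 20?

9

Undo the operations in reverse order, starting from position 20:
  undo op 4 (out-shuffle, from top half): 20 ← 10
  undo op 3 (out-shuffle, from top half): 10 ← 5
  undo op 2 (cut 14): 5 ← 19
  undo op 1 (in-shuffle, from top half): 19 ← 9
So the element at position 20 came from original position 9.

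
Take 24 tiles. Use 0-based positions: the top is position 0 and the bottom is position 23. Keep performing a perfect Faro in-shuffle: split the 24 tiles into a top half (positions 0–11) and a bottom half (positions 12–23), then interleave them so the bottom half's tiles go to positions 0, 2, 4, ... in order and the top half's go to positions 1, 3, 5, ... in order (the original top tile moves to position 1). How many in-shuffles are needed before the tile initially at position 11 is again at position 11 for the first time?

20

Follow position 11 under repeated in-shuffles:
11 → 23 → 22 → 20 → 16 → 8 → 17 → 10 → 21 → 18 → 12 → 0 → 1 → 3 → 7 → 15 → 6 → 13 → 2 → 5 → 11
It first returns after 20 in-shuffles.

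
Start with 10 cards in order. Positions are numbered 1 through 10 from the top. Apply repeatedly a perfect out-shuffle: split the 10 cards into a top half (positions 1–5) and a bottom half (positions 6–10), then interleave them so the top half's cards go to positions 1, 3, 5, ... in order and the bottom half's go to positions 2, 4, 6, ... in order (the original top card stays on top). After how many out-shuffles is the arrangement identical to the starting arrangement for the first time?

6

The out-shuffle permutes the 10 positions with cycle lengths [1, 1, 2, 6].
Every card is home exactly when every cycle has completed a whole number of laps, i.e. after lcm(1, 2, 6) = 6 out-shuffles.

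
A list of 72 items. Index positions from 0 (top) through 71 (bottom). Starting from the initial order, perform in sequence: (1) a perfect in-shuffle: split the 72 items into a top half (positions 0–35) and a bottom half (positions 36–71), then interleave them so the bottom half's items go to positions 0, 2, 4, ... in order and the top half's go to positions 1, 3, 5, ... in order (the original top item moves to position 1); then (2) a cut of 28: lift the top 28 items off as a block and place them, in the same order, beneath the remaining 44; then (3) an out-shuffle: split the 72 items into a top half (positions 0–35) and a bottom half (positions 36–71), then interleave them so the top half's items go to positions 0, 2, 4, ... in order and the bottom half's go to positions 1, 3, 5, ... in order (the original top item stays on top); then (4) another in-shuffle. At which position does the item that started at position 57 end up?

57

Track the item from position 57 forward through each operation:
  after op 1 (in-shuffle): 57 → 42
  after op 2 (cut 28): 42 → 14
  after op 3 (out-shuffle): 14 → 28
  after op 4 (in-shuffle): 28 → 57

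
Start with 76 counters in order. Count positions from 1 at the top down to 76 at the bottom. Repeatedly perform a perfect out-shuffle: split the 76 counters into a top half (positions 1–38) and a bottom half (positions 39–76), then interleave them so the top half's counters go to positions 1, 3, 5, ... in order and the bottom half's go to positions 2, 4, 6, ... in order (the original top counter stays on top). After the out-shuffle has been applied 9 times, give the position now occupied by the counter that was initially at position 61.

Track the counter's position through each out-shuffle:
61 → 46 → 16 → 31 → 61 → 46 → 16 → 31 → 61 → 46

46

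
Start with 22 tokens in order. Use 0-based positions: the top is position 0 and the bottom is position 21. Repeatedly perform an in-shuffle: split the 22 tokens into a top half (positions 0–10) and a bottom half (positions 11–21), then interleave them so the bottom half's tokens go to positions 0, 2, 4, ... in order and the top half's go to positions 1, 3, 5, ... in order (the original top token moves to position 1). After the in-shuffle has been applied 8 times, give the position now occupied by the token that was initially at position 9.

6

Track the token's position through each in-shuffle:
9 → 19 → 16 → 10 → 21 → 20 → 18 → 14 → 6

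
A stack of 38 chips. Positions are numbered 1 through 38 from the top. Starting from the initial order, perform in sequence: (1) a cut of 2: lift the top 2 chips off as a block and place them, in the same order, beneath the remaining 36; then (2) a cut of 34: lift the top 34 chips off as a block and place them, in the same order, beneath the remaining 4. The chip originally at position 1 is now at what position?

Track the chip from position 1 forward through each operation:
  after op 1 (cut 2): 1 → 37
  after op 2 (cut 34): 37 → 3

3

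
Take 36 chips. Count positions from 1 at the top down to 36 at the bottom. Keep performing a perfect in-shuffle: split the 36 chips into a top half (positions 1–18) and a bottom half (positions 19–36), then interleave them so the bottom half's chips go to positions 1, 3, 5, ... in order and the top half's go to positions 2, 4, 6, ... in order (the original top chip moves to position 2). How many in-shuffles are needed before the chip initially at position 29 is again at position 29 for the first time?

36

Follow position 29 under repeated in-shuffles:
29 → 21 → 5 → 10 → 20 → 3 → 6 → 12 → ... → 29 (length 36)
It first returns after 36 in-shuffles.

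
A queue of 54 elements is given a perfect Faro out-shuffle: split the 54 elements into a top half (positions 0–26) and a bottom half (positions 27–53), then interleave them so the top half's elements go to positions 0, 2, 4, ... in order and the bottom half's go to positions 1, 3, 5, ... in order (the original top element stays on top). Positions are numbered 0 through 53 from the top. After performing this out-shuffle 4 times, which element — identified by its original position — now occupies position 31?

45

Work backwards from position 31, undoing one out-shuffle at a time:
31 ← 42 ← 21 ← 37 ← 45
So the element now at position 31 started at position 45.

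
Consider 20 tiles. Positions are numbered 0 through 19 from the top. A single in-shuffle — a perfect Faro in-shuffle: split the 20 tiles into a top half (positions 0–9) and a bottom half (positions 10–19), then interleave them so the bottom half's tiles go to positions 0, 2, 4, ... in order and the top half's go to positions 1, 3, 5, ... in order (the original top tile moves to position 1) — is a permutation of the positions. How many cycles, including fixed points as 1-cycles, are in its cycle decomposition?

5

Trace each unvisited position around until it returns:
(0 1 3 7 15 10) (2 5 11) (4 9 19 18 16 12) (6 13) (8 17 14)
5 cycles in total.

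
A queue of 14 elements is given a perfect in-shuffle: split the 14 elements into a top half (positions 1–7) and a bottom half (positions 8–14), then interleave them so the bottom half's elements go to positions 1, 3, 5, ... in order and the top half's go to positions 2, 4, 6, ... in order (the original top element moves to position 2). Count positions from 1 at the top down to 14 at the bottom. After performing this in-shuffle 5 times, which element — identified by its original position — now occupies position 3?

Work backwards from position 3, undoing one in-shuffle at a time:
3 ← 9 ← 12 ← 6 ← 3 ← 9
So the element now at position 3 started at position 9.

9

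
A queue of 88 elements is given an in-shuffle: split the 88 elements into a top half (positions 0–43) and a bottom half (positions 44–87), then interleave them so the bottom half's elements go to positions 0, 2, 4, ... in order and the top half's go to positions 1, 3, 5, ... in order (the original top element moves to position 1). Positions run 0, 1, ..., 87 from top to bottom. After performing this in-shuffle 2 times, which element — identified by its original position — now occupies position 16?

70

Work backwards from position 16, undoing one in-shuffle at a time:
16 ← 52 ← 70
So the element now at position 16 started at position 70.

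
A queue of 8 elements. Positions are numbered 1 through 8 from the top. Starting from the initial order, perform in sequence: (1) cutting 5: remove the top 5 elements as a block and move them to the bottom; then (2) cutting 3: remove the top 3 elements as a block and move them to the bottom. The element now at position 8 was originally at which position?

8

Undo the operations in reverse order, starting from position 8:
  undo op 2 (cut 3): 8 ← 3
  undo op 1 (cut 5): 3 ← 8
So the element at position 8 came from original position 8.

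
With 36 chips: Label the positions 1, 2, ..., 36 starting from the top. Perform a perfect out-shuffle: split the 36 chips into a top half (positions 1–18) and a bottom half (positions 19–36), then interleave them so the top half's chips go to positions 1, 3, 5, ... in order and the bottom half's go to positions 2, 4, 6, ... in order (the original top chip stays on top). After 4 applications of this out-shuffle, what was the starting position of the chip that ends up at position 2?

12

Work backwards from position 2, undoing one out-shuffle at a time:
2 ← 19 ← 10 ← 23 ← 12
So the chip now at position 2 started at position 12.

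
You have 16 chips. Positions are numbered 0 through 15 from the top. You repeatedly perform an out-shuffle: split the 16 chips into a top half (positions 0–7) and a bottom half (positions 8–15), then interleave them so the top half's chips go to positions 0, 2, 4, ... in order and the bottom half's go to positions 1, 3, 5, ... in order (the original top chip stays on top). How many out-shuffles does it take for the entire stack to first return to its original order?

The out-shuffle permutes the 16 positions with cycle lengths [1, 1, 2, 4, 4, 4].
Every chip is home exactly when every cycle has completed a whole number of laps, i.e. after lcm(1, 2, 4) = 4 out-shuffles.

4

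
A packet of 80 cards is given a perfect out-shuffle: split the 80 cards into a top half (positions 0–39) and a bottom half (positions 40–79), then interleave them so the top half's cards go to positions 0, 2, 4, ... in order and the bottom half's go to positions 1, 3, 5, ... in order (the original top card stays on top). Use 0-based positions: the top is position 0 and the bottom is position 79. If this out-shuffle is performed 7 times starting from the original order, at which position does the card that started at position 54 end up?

Track the card's position through each out-shuffle:
54 → 29 → 58 → 37 → 74 → 69 → 59 → 39

39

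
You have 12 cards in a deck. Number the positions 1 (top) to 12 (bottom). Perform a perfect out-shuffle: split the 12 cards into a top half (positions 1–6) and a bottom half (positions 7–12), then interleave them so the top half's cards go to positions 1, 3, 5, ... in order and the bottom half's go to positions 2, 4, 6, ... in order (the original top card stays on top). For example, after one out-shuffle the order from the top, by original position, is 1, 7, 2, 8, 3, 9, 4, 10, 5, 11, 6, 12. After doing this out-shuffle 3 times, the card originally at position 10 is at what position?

7

Track the card's position through each out-shuffle:
10 → 8 → 4 → 7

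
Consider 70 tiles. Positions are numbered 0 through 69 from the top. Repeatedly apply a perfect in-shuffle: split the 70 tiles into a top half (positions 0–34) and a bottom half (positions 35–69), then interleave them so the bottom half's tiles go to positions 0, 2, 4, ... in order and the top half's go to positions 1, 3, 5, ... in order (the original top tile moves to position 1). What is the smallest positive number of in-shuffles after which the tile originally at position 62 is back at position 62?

35

Follow position 62 under repeated in-shuffles:
62 → 54 → 38 → 6 → 13 → 27 → 55 → 40 → ... → 62 (length 35)
It first returns after 35 in-shuffles.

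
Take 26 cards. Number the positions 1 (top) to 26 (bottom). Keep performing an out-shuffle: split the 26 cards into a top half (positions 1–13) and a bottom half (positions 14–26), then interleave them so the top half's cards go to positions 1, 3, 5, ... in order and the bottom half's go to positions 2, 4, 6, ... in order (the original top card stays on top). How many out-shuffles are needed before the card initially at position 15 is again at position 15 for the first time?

20

Follow position 15 under repeated out-shuffles:
15 → 4 → 7 → 13 → 25 → 24 → 22 → 18 → 10 → 19 → 12 → 23 → 20 → 14 → 2 → 3 → 5 → 9 → 17 → 8 → 15
It first returns after 20 out-shuffles.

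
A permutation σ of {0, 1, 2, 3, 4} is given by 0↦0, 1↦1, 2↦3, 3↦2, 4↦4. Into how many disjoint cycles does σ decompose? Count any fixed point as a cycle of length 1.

Cycle decomposition: (0) (1) (2 3) (4).
4 cycles.

4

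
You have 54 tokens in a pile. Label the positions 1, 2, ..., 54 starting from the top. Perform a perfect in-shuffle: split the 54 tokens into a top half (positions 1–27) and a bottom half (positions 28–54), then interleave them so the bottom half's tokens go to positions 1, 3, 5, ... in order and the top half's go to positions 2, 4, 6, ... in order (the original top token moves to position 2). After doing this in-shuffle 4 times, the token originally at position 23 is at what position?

Track the token's position through each in-shuffle:
23 → 46 → 37 → 19 → 38

38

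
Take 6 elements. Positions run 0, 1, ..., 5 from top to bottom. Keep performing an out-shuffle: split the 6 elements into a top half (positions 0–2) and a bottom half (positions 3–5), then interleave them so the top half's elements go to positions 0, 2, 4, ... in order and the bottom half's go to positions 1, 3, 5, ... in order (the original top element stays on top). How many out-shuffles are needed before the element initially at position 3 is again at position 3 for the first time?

4

Follow position 3 under repeated out-shuffles:
3 → 1 → 2 → 4 → 3
It first returns after 4 out-shuffles.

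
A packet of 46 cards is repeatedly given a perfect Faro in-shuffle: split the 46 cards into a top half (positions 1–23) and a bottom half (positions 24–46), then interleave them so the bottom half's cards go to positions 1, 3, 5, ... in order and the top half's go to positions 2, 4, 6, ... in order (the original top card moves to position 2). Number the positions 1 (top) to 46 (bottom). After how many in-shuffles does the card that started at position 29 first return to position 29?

23

Follow position 29 under repeated in-shuffles:
29 → 11 → 22 → 44 → 41 → 35 → 23 → 46 → ... → 29 (length 23)
It first returns after 23 in-shuffles.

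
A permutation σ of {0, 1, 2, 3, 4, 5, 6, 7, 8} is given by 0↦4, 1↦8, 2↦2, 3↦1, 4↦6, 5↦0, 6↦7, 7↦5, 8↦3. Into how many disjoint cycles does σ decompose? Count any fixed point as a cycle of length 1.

Cycle decomposition: (0 4 6 7 5) (1 8 3) (2).
3 cycles.

3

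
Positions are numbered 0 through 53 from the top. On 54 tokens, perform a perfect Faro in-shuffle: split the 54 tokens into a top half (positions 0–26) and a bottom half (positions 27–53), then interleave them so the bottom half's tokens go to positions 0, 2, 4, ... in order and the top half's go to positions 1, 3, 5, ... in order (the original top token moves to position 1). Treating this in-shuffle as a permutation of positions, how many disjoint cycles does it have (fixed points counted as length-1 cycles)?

4

Trace each unvisited position around until it returns:
(0 1 3 7 15 31 ... len 20) (2 5 11 23 47 40 ... len 20) (4 9 19 39 24 49 44 34 14 29) (10 21 43 32)
4 cycles in total.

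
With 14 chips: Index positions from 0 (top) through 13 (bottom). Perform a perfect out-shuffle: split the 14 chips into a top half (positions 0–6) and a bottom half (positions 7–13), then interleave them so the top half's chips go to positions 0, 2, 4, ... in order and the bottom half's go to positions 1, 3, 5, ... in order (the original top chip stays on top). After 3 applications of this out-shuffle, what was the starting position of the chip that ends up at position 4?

Work backwards from position 4, undoing one out-shuffle at a time:
4 ← 2 ← 1 ← 7
So the chip now at position 4 started at position 7.

7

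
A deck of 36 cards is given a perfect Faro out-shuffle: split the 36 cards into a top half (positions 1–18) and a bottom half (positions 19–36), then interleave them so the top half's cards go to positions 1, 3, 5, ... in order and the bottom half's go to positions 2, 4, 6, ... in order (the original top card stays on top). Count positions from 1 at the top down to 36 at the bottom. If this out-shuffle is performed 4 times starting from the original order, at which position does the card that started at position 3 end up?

Track the card's position through each out-shuffle:
3 → 5 → 9 → 17 → 33

33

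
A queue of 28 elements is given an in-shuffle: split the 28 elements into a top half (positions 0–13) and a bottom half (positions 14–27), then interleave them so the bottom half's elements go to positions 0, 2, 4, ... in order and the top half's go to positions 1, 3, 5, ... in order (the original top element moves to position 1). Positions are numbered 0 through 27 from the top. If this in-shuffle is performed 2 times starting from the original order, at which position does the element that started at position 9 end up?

Track the element's position through each in-shuffle:
9 → 19 → 10

10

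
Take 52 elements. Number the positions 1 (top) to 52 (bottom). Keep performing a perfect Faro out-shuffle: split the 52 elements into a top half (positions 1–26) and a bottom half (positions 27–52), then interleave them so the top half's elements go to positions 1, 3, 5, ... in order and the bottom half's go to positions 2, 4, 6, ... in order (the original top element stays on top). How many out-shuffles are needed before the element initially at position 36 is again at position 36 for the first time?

Follow position 36 under repeated out-shuffles:
36 → 20 → 39 → 26 → 51 → 50 → 48 → 44 → 36
It first returns after 8 out-shuffles.

8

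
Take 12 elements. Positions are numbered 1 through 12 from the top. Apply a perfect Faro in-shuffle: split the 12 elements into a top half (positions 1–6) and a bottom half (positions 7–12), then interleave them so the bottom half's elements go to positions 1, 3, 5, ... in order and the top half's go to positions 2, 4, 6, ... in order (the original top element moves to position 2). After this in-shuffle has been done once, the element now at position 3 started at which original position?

Work backwards from position 3, undoing one in-shuffle at a time:
3 ← 8
So the element now at position 3 started at position 8.

8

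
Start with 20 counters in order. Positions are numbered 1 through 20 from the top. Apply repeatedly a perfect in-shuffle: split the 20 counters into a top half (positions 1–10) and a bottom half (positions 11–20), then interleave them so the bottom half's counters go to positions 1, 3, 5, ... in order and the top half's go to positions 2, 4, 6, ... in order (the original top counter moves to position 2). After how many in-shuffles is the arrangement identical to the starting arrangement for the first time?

The in-shuffle permutes the 20 positions with cycle lengths [2, 3, 3, 6, 6].
Every counter is home exactly when every cycle has completed a whole number of laps, i.e. after lcm(2, 3, 6) = 6 in-shuffles.

6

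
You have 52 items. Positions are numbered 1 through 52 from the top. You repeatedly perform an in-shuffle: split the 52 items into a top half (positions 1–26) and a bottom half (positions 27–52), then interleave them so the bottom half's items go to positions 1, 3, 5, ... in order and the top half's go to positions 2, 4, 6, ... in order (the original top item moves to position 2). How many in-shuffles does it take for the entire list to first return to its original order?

52

The in-shuffle permutes the 52 positions with cycle lengths [52].
Every item is home exactly when every cycle has completed a whole number of laps, i.e. after lcm(52) = 52 in-shuffles.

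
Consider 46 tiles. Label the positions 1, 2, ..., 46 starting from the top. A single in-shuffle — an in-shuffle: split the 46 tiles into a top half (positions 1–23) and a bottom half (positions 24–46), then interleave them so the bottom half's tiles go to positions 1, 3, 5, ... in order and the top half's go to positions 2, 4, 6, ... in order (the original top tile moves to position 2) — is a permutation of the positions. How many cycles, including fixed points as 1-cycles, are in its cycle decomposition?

Trace each unvisited position around until it returns:
(1 2 4 8 16 32 ... len 23) (5 10 20 40 33 19 ... len 23)
2 cycles in total.

2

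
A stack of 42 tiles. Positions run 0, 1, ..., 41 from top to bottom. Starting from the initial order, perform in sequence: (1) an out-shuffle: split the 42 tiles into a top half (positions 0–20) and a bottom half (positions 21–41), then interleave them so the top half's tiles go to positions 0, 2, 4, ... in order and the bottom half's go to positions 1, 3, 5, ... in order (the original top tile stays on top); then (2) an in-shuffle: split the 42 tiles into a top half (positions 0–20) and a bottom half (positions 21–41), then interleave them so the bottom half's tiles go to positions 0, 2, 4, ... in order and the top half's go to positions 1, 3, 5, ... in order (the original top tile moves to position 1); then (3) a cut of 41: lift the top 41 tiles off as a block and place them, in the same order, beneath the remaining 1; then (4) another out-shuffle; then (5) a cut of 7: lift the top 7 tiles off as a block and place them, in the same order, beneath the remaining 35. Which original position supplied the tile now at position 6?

17

Undo the operations in reverse order, starting from position 6:
  undo op 5 (cut 7): 6 ← 13
  undo op 4 (out-shuffle, from bottom half): 13 ← 27
  undo op 3 (cut 41): 27 ← 26
  undo op 2 (in-shuffle, from bottom half): 26 ← 34
  undo op 1 (out-shuffle, from top half): 34 ← 17
So the tile at position 6 came from original position 17.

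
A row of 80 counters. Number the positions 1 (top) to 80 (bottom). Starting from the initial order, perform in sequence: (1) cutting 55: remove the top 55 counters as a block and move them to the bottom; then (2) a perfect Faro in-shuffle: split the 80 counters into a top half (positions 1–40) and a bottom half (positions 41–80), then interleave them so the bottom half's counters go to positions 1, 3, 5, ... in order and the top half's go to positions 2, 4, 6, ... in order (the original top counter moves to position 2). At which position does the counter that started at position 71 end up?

32

Track the counter from position 71 forward through each operation:
  after op 1 (cut 55): 71 → 16
  after op 2 (in-shuffle): 16 → 32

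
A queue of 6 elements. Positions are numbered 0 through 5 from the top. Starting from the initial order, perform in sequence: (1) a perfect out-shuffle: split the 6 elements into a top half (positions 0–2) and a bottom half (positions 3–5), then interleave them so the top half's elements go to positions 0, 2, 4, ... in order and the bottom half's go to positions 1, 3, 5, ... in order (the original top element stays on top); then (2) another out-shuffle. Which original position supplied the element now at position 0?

Undo the operations in reverse order, starting from position 0:
  undo op 2 (out-shuffle, from top half): 0 ← 0
  undo op 1 (out-shuffle, from top half): 0 ← 0
So the element at position 0 came from original position 0.

0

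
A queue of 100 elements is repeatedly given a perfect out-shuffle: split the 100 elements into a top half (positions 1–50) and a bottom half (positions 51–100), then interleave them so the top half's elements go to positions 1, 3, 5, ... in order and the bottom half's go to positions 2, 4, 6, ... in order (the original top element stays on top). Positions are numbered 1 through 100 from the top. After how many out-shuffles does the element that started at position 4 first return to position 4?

10

Follow position 4 under repeated out-shuffles:
4 → 7 → 13 → 25 → 49 → 97 → 94 → 88 → 76 → 52 → 4
It first returns after 10 out-shuffles.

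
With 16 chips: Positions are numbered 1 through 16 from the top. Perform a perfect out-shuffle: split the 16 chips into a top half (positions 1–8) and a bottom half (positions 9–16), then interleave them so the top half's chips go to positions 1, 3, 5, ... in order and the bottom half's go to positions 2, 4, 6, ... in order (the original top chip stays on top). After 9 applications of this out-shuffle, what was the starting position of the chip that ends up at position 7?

4

Work backwards from position 7, undoing one out-shuffle at a time:
7 ← 4 ← 10 ← 13 ← 7 ← 4 ← 10 ← 13 ← 7 ← 4
So the chip now at position 7 started at position 4.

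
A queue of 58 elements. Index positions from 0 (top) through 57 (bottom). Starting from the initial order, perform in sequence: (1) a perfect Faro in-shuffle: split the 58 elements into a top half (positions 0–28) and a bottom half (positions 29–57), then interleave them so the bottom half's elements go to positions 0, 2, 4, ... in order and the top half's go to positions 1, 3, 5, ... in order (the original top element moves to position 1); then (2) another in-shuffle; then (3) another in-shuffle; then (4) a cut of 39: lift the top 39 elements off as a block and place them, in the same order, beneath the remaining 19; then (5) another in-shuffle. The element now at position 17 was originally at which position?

Undo the operations in reverse order, starting from position 17:
  undo op 5 (in-shuffle, from top half): 17 ← 8
  undo op 4 (cut 39): 8 ← 47
  undo op 3 (in-shuffle, from top half): 47 ← 23
  undo op 2 (in-shuffle, from top half): 23 ← 11
  undo op 1 (in-shuffle, from top half): 11 ← 5
So the element at position 17 came from original position 5.

5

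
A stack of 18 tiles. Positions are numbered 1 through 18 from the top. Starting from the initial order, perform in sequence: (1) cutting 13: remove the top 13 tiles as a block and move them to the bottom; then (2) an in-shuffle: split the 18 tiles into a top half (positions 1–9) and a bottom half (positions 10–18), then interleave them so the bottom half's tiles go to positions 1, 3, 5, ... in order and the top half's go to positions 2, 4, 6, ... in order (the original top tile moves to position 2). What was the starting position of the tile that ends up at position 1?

Undo the operations in reverse order, starting from position 1:
  undo op 2 (in-shuffle, from bottom half): 1 ← 10
  undo op 1 (cut 13): 10 ← 5
So the tile at position 1 came from original position 5.

5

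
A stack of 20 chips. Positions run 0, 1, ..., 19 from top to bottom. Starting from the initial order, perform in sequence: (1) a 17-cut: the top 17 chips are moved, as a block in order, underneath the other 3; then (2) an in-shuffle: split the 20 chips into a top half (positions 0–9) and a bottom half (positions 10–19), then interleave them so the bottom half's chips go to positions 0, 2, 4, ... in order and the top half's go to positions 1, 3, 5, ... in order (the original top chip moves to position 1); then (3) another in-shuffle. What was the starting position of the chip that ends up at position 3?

Undo the operations in reverse order, starting from position 3:
  undo op 3 (in-shuffle, from top half): 3 ← 1
  undo op 2 (in-shuffle, from top half): 1 ← 0
  undo op 1 (cut 17): 0 ← 17
So the chip at position 3 came from original position 17.

17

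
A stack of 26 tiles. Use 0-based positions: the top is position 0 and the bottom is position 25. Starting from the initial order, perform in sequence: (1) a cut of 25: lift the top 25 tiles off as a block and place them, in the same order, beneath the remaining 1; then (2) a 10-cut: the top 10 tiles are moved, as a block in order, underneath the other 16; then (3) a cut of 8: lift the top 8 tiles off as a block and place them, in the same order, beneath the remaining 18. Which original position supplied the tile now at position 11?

Undo the operations in reverse order, starting from position 11:
  undo op 3 (cut 8): 11 ← 19
  undo op 2 (cut 10): 19 ← 3
  undo op 1 (cut 25): 3 ← 2
So the tile at position 11 came from original position 2.

2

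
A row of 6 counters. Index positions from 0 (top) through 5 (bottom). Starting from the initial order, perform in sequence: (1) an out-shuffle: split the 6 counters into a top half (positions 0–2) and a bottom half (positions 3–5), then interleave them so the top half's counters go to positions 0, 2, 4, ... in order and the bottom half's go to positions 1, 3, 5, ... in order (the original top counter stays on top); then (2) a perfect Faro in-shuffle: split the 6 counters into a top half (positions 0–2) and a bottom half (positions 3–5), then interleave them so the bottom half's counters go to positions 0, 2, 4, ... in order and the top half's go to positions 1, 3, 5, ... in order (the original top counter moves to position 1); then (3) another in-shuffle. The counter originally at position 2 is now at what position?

Track the counter from position 2 forward through each operation:
  after op 1 (out-shuffle): 2 → 4
  after op 2 (in-shuffle): 4 → 2
  after op 3 (in-shuffle): 2 → 5

5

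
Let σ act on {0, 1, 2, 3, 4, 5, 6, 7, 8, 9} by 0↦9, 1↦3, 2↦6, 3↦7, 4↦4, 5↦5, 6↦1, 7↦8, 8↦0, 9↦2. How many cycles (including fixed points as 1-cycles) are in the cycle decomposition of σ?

3

Cycle decomposition: (0 9 2 6 1 3 7 8) (4) (5).
3 cycles.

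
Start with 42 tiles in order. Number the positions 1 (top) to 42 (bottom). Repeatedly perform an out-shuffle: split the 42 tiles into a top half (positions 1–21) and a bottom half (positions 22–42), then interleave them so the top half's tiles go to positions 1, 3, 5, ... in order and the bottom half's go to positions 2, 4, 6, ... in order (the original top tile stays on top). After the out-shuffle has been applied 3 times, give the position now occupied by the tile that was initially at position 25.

Track the tile's position through each out-shuffle:
25 → 8 → 15 → 29

29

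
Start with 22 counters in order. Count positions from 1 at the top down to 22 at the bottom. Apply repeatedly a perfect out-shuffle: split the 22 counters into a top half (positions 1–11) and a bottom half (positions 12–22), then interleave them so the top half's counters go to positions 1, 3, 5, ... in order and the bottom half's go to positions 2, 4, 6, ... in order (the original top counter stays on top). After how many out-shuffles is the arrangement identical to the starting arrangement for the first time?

The out-shuffle permutes the 22 positions with cycle lengths [1, 1, 2, 3, 3, 6, 6].
Every counter is home exactly when every cycle has completed a whole number of laps, i.e. after lcm(1, 2, 3, 6) = 6 out-shuffles.

6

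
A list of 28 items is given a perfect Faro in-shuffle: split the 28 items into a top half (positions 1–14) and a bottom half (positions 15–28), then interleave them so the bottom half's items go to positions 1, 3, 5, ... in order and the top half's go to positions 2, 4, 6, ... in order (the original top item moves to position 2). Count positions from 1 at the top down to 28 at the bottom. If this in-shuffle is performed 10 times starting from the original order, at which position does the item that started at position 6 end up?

Track the item's position through each in-shuffle:
6 → 12 → 24 → 19 → 9 → 18 → 7 → 14 → 28 → 27 → 25

25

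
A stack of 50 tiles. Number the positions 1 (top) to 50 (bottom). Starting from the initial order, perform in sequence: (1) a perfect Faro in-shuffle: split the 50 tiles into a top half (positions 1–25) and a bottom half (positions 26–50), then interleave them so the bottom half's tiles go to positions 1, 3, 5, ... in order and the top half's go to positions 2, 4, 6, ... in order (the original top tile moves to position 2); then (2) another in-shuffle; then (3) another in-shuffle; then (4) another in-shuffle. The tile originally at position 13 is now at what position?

4

Track the tile from position 13 forward through each operation:
  after op 1 (in-shuffle): 13 → 26
  after op 2 (in-shuffle): 26 → 1
  after op 3 (in-shuffle): 1 → 2
  after op 4 (in-shuffle): 2 → 4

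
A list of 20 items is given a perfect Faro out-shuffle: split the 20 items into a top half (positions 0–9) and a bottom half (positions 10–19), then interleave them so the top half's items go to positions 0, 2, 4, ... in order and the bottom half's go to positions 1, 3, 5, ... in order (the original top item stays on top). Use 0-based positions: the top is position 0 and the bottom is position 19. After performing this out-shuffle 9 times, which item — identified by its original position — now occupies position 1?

Work backwards from position 1, undoing one out-shuffle at a time:
1 ← 10 ← 5 ← 12 ← 6 ← 3 ← 11 ← 15 ← 17 ← 18
So the item now at position 1 started at position 18.

18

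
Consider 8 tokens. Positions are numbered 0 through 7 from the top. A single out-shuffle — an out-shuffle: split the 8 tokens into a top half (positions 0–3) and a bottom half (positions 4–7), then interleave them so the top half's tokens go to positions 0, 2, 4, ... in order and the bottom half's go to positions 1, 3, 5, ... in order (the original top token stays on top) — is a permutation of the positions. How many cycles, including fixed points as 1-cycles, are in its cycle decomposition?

4

Trace each unvisited position around until it returns:
(0) (1 2 4) (3 6 5) (7)
4 cycles in total.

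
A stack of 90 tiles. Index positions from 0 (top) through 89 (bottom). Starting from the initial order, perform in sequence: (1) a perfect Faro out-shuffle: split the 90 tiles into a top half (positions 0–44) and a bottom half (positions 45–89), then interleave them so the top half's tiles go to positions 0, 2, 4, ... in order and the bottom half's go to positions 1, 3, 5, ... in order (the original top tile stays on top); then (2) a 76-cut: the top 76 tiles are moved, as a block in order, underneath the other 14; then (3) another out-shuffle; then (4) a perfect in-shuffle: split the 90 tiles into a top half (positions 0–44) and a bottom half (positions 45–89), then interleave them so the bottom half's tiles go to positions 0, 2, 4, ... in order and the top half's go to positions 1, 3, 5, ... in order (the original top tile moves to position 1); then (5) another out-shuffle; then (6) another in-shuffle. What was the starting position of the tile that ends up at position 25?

Undo the operations in reverse order, starting from position 25:
  undo op 6 (in-shuffle, from top half): 25 ← 12
  undo op 5 (out-shuffle, from top half): 12 ← 6
  undo op 4 (in-shuffle, from bottom half): 6 ← 48
  undo op 3 (out-shuffle, from top half): 48 ← 24
  undo op 2 (cut 76): 24 ← 10
  undo op 1 (out-shuffle, from top half): 10 ← 5
So the tile at position 25 came from original position 5.

5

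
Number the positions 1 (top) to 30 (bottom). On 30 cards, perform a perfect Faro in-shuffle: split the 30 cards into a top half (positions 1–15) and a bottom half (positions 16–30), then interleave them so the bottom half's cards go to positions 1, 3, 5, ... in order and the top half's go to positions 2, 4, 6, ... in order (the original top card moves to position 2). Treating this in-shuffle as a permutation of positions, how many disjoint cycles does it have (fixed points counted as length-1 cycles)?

6

Trace each unvisited position around until it returns:
(1 2 4 8 16) (3 6 12 24 17) (5 10 20 9 18) (7 14 28 25 19) (11 22 13 26 21) (15 30 29 27 23)
6 cycles in total.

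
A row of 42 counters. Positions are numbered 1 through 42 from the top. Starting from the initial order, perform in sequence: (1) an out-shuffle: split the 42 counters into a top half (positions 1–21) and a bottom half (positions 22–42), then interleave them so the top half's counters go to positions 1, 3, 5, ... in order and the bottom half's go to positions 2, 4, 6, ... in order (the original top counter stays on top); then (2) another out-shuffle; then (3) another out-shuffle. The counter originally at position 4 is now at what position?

Track the counter from position 4 forward through each operation:
  after op 1 (out-shuffle): 4 → 7
  after op 2 (out-shuffle): 7 → 13
  after op 3 (out-shuffle): 13 → 25

25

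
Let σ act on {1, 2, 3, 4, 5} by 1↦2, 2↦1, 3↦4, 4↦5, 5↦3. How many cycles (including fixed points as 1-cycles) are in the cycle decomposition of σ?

2

Cycle decomposition: (1 2) (3 4 5).
2 cycles.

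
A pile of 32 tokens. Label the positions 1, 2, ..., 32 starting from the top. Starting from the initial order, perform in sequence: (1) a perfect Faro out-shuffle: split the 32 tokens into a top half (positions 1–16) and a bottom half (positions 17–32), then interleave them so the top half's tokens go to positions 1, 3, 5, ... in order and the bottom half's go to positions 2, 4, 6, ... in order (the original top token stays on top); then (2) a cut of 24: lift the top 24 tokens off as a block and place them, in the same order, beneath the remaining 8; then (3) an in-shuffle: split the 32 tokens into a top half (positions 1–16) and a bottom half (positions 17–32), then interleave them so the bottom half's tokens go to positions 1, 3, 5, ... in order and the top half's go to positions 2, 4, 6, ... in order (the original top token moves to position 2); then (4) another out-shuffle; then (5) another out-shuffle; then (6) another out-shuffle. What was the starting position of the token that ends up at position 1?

5

Undo the operations in reverse order, starting from position 1:
  undo op 6 (out-shuffle, from top half): 1 ← 1
  undo op 5 (out-shuffle, from top half): 1 ← 1
  undo op 4 (out-shuffle, from top half): 1 ← 1
  undo op 3 (in-shuffle, from bottom half): 1 ← 17
  undo op 2 (cut 24): 17 ← 9
  undo op 1 (out-shuffle, from top half): 9 ← 5
So the token at position 1 came from original position 5.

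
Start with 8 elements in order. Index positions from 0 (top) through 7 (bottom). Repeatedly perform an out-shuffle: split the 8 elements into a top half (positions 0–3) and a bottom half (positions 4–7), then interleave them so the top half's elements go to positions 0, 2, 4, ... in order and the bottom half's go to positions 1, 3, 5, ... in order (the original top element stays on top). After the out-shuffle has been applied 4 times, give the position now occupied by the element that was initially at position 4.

Track the element's position through each out-shuffle:
4 → 1 → 2 → 4 → 1

1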